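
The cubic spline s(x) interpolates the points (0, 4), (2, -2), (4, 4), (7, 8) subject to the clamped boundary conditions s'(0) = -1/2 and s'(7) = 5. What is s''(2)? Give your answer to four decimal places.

7.4189

Let σ_i = s''(x_i). Step sizes h_i = 2, 2, 3; slopes of the chords Δ_i = (y_(i+1) - y_i)/h_i = -3, 3, 4/3.
  2·σ_0 + 8·σ_1 + 2·σ_2 = 6(Δ_1 - Δ_0) = 36
  2·σ_1 + 10·σ_2 + 3·σ_3 = 6(Δ_2 - Δ_1) = -10
Clamped end conditions give two more equations: 2h_0·σ_0 + h_0·σ_1 = 6(Δ_0 - s'(0)) = -15 and h_2·σ_2 + 2h_2·σ_3 = 6(s'(7) - Δ_2) = 22.
Solving the tridiagonal system: σ_0 = -276/37, σ_1 = 549/74, σ_2 = -156/37, σ_3 = 641/111.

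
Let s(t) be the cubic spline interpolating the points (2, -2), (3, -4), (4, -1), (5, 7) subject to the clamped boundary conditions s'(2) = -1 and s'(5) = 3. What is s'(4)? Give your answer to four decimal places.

Write M_i for s''(x_i). With h_i = 1, 1, 1 and divided differences Δ_i = -2, 3, 8, the continuity of s' gives the tridiagonal system
  1·M_0 + 4·M_1 + 1·M_2 = 6(Δ_1 - Δ_0) = 30
  1·M_1 + 4·M_2 + 1·M_3 = 6(Δ_2 - Δ_1) = 30
Clamped end conditions give two more equations: 2h_0·M_0 + h_0·M_1 = 6(Δ_0 - s'(2)) = -6 and h_2·M_2 + 2h_2·M_3 = 6(s'(5) - Δ_2) = -30.
Forward elimination and back-substitution give M_0 = -92/15, M_1 = 94/15, M_2 = 166/15, M_3 = -308/15.
On [4, 5], s'(t) = b_2 + 2c_2·(t - 4) + 3d_2·(t - 4)² with b_2 = Δ_2 - h_2(2M_2 + M_3)/6 = 116/15, c_2 = M_2/2 = 83/15, d_2 = (M_3 - M_2)/(6h_2) = -79/15. So s'(4) = 116/15.

7.7333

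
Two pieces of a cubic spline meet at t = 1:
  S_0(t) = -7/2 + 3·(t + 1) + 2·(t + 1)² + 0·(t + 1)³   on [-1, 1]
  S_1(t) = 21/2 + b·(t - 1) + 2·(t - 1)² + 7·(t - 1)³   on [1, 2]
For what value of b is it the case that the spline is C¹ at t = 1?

11

S_0'(t) = 3 + 4·(t + 1) + 0·(t + 1)², so S_0'(1) = 11. On the right, S_1'(1) = b, so b = 11.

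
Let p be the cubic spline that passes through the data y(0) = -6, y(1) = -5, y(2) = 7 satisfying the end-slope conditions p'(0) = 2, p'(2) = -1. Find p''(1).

Put m_i = p'' at the i-th knot. Here h = (1, 1) and Δ = (1, 12), so the interior equations h_(i-1)·m_(i-1) + 2(h_(i-1)+h_i)·m_i + h_i·m_(i+1) = 6(Δ_i − Δ_(i-1)) read
  1·m_0 + 4·m_1 + 1·m_2 = 6(Δ_1 - Δ_0) = 66
Clamped end conditions give two more equations: 2h_0·m_0 + h_0·m_1 = 6(Δ_0 - p'(0)) = -6 and h_1·m_1 + 2h_1·m_2 = 6(p'(2) - Δ_1) = -78.
Solving the tridiagonal system: m_0 = -21, m_1 = 36, m_2 = -57.

36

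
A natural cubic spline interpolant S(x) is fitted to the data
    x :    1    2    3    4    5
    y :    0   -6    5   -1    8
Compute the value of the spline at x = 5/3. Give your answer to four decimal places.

Put M_i = S'' at the i-th knot. Here h = (1, 1, 1, 1) and Δ = (-6, 11, -6, 9), so the interior equations h_(i-1)·M_(i-1) + 2(h_(i-1)+h_i)·M_i + h_i·M_(i+1) = 6(Δ_i − Δ_(i-1)) read
  1·M_0 + 4·M_1 + 1·M_2 = 6(Δ_1 - Δ_0) = 102
  1·M_1 + 4·M_2 + 1·M_3 = 6(Δ_2 - Δ_1) = -102
  1·M_2 + 4·M_3 + 1·M_4 = 6(Δ_3 - Δ_2) = 90
Natural end conditions: M_0 = M_4 = 0.
Hence M_0 = 0, M_1 = 507/14, M_2 = -300/7, M_3 = 465/14, M_4 = 0.
On [1, 2], S(x) = 0 - 337/28·(x - 1) + 0·(x - 1)² + 169/28·(x - 1)³.
With (x - 1) = 2/3: S(5/3) = -2357/378.

-6.2354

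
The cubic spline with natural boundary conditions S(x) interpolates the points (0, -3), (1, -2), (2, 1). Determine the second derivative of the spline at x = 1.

3

Put M_i = S'' at the i-th knot. Here h = (1, 1) and Δ = (1, 3), so the interior equations h_(i-1)·M_(i-1) + 2(h_(i-1)+h_i)·M_i + h_i·M_(i+1) = 6(Δ_i − Δ_(i-1)) read
  1·M_0 + 4·M_1 + 1·M_2 = 6(Δ_1 - Δ_0) = 12
Natural end conditions: M_0 = M_2 = 0.
Solving: M_0 = 0, M_1 = 3, M_2 = 0.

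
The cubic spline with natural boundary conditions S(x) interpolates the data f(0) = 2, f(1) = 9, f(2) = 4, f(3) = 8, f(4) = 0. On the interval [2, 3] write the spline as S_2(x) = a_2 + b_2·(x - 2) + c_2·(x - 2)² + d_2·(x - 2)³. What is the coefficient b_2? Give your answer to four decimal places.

Put m_i = S'' at the i-th knot. Here h = (1, 1, 1, 1) and Δ = (7, -5, 4, -8), so the interior equations h_(i-1)·m_(i-1) + 2(h_(i-1)+h_i)·m_i + h_i·m_(i+1) = 6(Δ_i − Δ_(i-1)) read
  1·m_0 + 4·m_1 + 1·m_2 = 6(Δ_1 - Δ_0) = -72
  1·m_1 + 4·m_2 + 1·m_3 = 6(Δ_2 - Δ_1) = 54
  1·m_2 + 4·m_3 + 1·m_4 = 6(Δ_3 - Δ_2) = -72
Natural end conditions: m_0 = m_4 = 0.
Solving: m_0 = 0, m_1 = -171/7, m_2 = 180/7, m_3 = -171/7, m_4 = 0.
On [2, 3], with S_2(x) = a_2 + b_2·(x - 2) + c_2·(x - 2)² + d_2·(x - 2)³: c_2 = m_2/2 = 90/7, d_2 = (m_3 - m_2)/(6h_2) = -117/14, b_2 = Δ_2 - h_2(2m_2 + m_3)/6 = -1/2.

-0.5000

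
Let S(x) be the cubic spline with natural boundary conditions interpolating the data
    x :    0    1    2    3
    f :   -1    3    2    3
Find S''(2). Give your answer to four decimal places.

With m_i denoting the second derivative at x_i, h_i = 1, 1, 1, and Δ_i = (y_(i+1) − y_i)/h_i = 4, -1, 1:
  1·m_0 + 4·m_1 + 1·m_2 = 6(Δ_1 - Δ_0) = -30
  1·m_1 + 4·m_2 + 1·m_3 = 6(Δ_2 - Δ_1) = 12
Natural end conditions: m_0 = m_3 = 0.
Solving: m_0 = 0, m_1 = -44/5, m_2 = 26/5, m_3 = 0.

5.2000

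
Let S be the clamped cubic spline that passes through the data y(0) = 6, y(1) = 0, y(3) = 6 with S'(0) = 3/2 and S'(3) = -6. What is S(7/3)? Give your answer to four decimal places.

With M_i denoting the second derivative at x_i, h_i = 1, 2, and Δ_i = (y_(i+1) − y_i)/h_i = -6, 3:
  1·M_0 + 6·M_1 + 2·M_2 = 6(Δ_1 - Δ_0) = 54
Clamped end conditions give two more equations: 2h_0·M_0 + h_0·M_1 = 6(Δ_0 - S'(0)) = -45 and h_1·M_1 + 2h_1·M_2 = 6(S'(3) - Δ_1) = -54.
Forward elimination and back-substitution give M_0 = -34, M_1 = 23, M_2 = -25.
On [1, 3], S(x) = 0 - 4·(x - 1) + 23/2·(x - 1)² - 4·(x - 1)³.
With (x - 1) = 4/3: S(7/3) = 152/27.

5.6296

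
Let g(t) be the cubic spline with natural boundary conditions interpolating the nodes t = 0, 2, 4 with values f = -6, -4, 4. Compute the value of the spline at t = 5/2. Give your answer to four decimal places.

-2.4922

Write M_i for g''(x_i). With h_i = 2, 2 and divided differences Δ_i = 1, 4, the continuity of g' gives the tridiagonal system
  2·M_0 + 8·M_1 + 2·M_2 = 6(Δ_1 - Δ_0) = 18
Natural end conditions: M_0 = M_2 = 0.
Solving the tridiagonal system: M_0 = 0, M_1 = 9/4, M_2 = 0.
On [2, 4], g(t) = -4 + 5/2·(t - 2) + 9/8·(t - 2)² - 3/16·(t - 2)³.
With (t - 2) = 1/2: g(5/2) = -319/128.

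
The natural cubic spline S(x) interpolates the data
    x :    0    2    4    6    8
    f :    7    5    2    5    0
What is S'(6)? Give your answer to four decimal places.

With m_i denoting the second derivative at x_i, h_i = 2, 2, 2, 2, and Δ_i = (y_(i+1) − y_i)/h_i = -1, -3/2, 3/2, -5/2:
  2·m_0 + 8·m_1 + 2·m_2 = 6(Δ_1 - Δ_0) = -3
  2·m_1 + 8·m_2 + 2·m_3 = 6(Δ_2 - Δ_1) = 18
  2·m_2 + 8·m_3 + 2·m_4 = 6(Δ_3 - Δ_2) = -24
Natural end conditions: m_0 = m_4 = 0.
Hence m_0 = 0, m_1 = -141/112, m_2 = 99/28, m_3 = -435/112, m_4 = 0.
On [6, 8], S'(x) = b_3 + 2c_3·(x - 6) + 3d_3·(x - 6)² with b_3 = Δ_3 - h_3(2m_3 + m_4)/6 = 5/56, c_3 = m_3/2 = -435/224, d_3 = (m_4 - m_3)/(6h_3) = 145/448. So S'(6) = 5/56.

0.0893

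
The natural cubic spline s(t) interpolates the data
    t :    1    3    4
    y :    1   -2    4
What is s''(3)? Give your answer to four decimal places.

7.5000

Let m_i = s''(x_i). Step sizes h_i = 2, 1; slopes of the chords Δ_i = (y_(i+1) - y_i)/h_i = -3/2, 6.
  2·m_0 + 6·m_1 + 1·m_2 = 6(Δ_1 - Δ_0) = 45
Natural end conditions: m_0 = m_2 = 0.
Solving the tridiagonal system: m_0 = 0, m_1 = 15/2, m_2 = 0.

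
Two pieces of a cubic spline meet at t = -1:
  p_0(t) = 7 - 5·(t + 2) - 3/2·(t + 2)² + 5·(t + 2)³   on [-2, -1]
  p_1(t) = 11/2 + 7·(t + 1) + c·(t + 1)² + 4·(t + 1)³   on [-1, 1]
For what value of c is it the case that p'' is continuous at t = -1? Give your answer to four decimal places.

13.5000

p_0''(t) = -3 + 30·(t + 2), so p_0''(-1) = 27. On the right, p_1''(-1) = 2c, so c = 27/2.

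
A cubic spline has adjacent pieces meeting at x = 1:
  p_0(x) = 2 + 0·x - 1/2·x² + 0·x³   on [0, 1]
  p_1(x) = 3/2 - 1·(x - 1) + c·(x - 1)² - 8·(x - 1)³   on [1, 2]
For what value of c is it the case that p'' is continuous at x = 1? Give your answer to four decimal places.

-0.5000

p_0''(x) = -1 + 0·x, so p_0''(1) = -1. On the right, p_1''(1) = 2c, so c = -1/2.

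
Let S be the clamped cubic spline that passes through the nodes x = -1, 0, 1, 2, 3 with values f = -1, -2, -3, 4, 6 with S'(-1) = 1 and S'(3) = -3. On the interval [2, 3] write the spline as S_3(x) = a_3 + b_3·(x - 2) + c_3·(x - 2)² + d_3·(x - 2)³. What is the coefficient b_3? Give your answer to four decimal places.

With M_i denoting the second derivative at x_i, h_i = 1, 1, 1, 1, and Δ_i = (y_(i+1) − y_i)/h_i = -1, -1, 7, 2:
  1·M_0 + 4·M_1 + 1·M_2 = 6(Δ_1 - Δ_0) = 0
  1·M_1 + 4·M_2 + 1·M_3 = 6(Δ_2 - Δ_1) = 48
  1·M_2 + 4·M_3 + 1·M_4 = 6(Δ_3 - Δ_2) = -30
Clamped end conditions give two more equations: 2h_0·M_0 + h_0·M_1 = 6(Δ_0 - S'(-1)) = -12 and h_3·M_3 + 2h_3·M_4 = 6(S'(3) - Δ_3) = -30.
Solving the tridiagonal system: M_0 = -19/4, M_1 = -5/2, M_2 = 59/4, M_3 = -17/2, M_4 = -43/4.
On [2, 3], with S_3(x) = a_3 + b_3·(x - 2) + c_3·(x - 2)² + d_3·(x - 2)³: c_3 = M_3/2 = -17/4, d_3 = (M_4 - M_3)/(6h_3) = -3/8, b_3 = Δ_3 - h_3(2M_3 + M_4)/6 = 53/8.

6.6250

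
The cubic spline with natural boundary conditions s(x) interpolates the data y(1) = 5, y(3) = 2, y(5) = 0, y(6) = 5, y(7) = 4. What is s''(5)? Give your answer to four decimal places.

8.4286

With M_i denoting the second derivative at x_i, h_i = 2, 2, 1, 1, and Δ_i = (y_(i+1) − y_i)/h_i = -3/2, -1, 5, -1:
  2·M_0 + 8·M_1 + 2·M_2 = 6(Δ_1 - Δ_0) = 3
  2·M_1 + 6·M_2 + 1·M_3 = 6(Δ_2 - Δ_1) = 36
  1·M_2 + 4·M_3 + 1·M_4 = 6(Δ_3 - Δ_2) = -36
Natural end conditions: M_0 = M_4 = 0.
Solving: M_0 = 0, M_1 = -97/56, M_2 = 59/7, M_3 = -311/28, M_4 = 0.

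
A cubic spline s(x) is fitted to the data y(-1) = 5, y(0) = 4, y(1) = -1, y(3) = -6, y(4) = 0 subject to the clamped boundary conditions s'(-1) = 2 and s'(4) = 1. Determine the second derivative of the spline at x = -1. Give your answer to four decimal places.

Let m_i = s''(x_i). Step sizes h_i = 1, 1, 2, 1; slopes of the chords Δ_i = (y_(i+1) - y_i)/h_i = -1, -5, -5/2, 6.
  1·m_0 + 4·m_1 + 1·m_2 = 6(Δ_1 - Δ_0) = -24
  1·m_1 + 6·m_2 + 2·m_3 = 6(Δ_2 - Δ_1) = 15
  2·m_2 + 6·m_3 + 1·m_4 = 6(Δ_3 - Δ_2) = 51
Clamped end conditions give two more equations: 2h_0·m_0 + h_0·m_1 = 6(Δ_0 - s'(-1)) = -18 and h_3·m_3 + 2h_3·m_4 = 6(s'(4) - Δ_3) = -30.
Forward elimination and back-substitution give m_0 = -895/128, m_1 = -257/64, m_2 = -121/128, m_3 = 395/32, m_4 = -1355/64.

-6.9922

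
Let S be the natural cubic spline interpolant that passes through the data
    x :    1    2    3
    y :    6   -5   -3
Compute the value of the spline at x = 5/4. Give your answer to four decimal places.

2.4883

Put m_i = S'' at the i-th knot. Here h = (1, 1) and Δ = (-11, 2), so the interior equations h_(i-1)·m_(i-1) + 2(h_(i-1)+h_i)·m_i + h_i·m_(i+1) = 6(Δ_i − Δ_(i-1)) read
  1·m_0 + 4·m_1 + 1·m_2 = 6(Δ_1 - Δ_0) = 78
Natural end conditions: m_0 = m_2 = 0.
Solving the tridiagonal system: m_0 = 0, m_1 = 39/2, m_2 = 0.
On [1, 2], S(x) = 6 - 57/4·(x - 1) + 0·(x - 1)² + 13/4·(x - 1)³.
With (x - 1) = 1/4: S(5/4) = 637/256.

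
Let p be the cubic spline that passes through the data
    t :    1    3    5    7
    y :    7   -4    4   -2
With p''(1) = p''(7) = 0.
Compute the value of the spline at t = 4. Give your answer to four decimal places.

Let M_i = p''(x_i). Step sizes h_i = 2, 2, 2; slopes of the chords Δ_i = (y_(i+1) - y_i)/h_i = -11/2, 4, -3.
  2·M_0 + 8·M_1 + 2·M_2 = 6(Δ_1 - Δ_0) = 57
  2·M_1 + 8·M_2 + 2·M_3 = 6(Δ_2 - Δ_1) = -42
Natural end conditions: M_0 = M_3 = 0.
Forward elimination and back-substitution give M_0 = 0, M_1 = 9, M_2 = -15/2, M_3 = 0.
On [3, 5], p(t) = -4 + 1/2·(t - 3) + 9/2·(t - 3)² - 11/8·(t - 3)³.
With (t - 3) = 1: p(4) = -3/8.

-0.3750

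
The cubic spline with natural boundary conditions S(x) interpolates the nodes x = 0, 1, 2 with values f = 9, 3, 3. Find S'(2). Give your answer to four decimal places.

Let m_i = S''(x_i). Step sizes h_i = 1, 1; slopes of the chords Δ_i = (y_(i+1) - y_i)/h_i = -6, 0.
  1·m_0 + 4·m_1 + 1·m_2 = 6(Δ_1 - Δ_0) = 36
Natural end conditions: m_0 = m_2 = 0.
Hence m_0 = 0, m_1 = 9, m_2 = 0.
On [1, 2], S'(x) = b_1 + 2c_1·(x - 1) + 3d_1·(x - 1)² with b_1 = Δ_1 - h_1(2m_1 + m_2)/6 = -3, c_1 = m_1/2 = 9/2, d_1 = (m_2 - m_1)/(6h_1) = -3/2. So S'(2) = 3/2.

1.5000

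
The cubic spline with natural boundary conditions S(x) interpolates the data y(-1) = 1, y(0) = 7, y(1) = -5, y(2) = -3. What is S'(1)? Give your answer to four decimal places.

Let M_i = S''(x_i). Step sizes h_i = 1, 1, 1; slopes of the chords Δ_i = (y_(i+1) - y_i)/h_i = 6, -12, 2.
  1·M_0 + 4·M_1 + 1·M_2 = 6(Δ_1 - Δ_0) = -108
  1·M_1 + 4·M_2 + 1·M_3 = 6(Δ_2 - Δ_1) = 84
Natural end conditions: M_0 = M_3 = 0.
Solving the tridiagonal system: M_0 = 0, M_1 = -172/5, M_2 = 148/5, M_3 = 0.
On [1, 2], S'(x) = b_2 + 2c_2·(x - 1) + 3d_2·(x - 1)² with b_2 = Δ_2 - h_2(2M_2 + M_3)/6 = -118/15, c_2 = M_2/2 = 74/5, d_2 = (M_3 - M_2)/(6h_2) = -74/15. So S'(1) = -118/15.

-7.8667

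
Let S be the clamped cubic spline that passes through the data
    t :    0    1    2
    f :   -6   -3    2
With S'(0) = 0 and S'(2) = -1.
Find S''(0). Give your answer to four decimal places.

Put m_i = S'' at the i-th knot. Here h = (1, 1) and Δ = (3, 5), so the interior equations h_(i-1)·m_(i-1) + 2(h_(i-1)+h_i)·m_i + h_i·m_(i+1) = 6(Δ_i − Δ_(i-1)) read
  1·m_0 + 4·m_1 + 1·m_2 = 6(Δ_1 - Δ_0) = 12
Clamped end conditions give two more equations: 2h_0·m_0 + h_0·m_1 = 6(Δ_0 - S'(0)) = 18 and h_1·m_1 + 2h_1·m_2 = 6(S'(2) - Δ_1) = -36.
Solving: m_0 = 11/2, m_1 = 7, m_2 = -43/2.

5.5000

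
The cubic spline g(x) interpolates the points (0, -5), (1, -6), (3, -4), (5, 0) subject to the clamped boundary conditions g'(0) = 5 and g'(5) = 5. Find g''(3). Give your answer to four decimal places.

-2.2174

Let m_i = g''(x_i). Step sizes h_i = 1, 2, 2; slopes of the chords Δ_i = (y_(i+1) - y_i)/h_i = -1, 1, 2.
  1·m_0 + 6·m_1 + 2·m_2 = 6(Δ_1 - Δ_0) = 12
  2·m_1 + 8·m_2 + 2·m_3 = 6(Δ_2 - Δ_1) = 6
Clamped end conditions give two more equations: 2h_0·m_0 + h_0·m_1 = 6(Δ_0 - g'(0)) = -36 and h_2·m_2 + 2h_2·m_3 = 6(g'(5) - Δ_2) = 18.
Solving: m_0 = -486/23, m_1 = 144/23, m_2 = -51/23, m_3 = 129/23.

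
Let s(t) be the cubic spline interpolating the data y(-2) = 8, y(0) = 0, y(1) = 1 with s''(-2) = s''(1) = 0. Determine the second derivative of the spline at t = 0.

Put M_i = s'' at the i-th knot. Here h = (2, 1) and Δ = (-4, 1), so the interior equations h_(i-1)·M_(i-1) + 2(h_(i-1)+h_i)·M_i + h_i·M_(i+1) = 6(Δ_i − Δ_(i-1)) read
  2·M_0 + 6·M_1 + 1·M_2 = 6(Δ_1 - Δ_0) = 30
Natural end conditions: M_0 = M_2 = 0.
Hence M_0 = 0, M_1 = 5, M_2 = 0.

5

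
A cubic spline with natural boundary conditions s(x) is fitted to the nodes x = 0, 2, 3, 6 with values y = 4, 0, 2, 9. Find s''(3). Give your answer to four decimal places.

-0.2553

Let M_i = s''(x_i). Step sizes h_i = 2, 1, 3; slopes of the chords Δ_i = (y_(i+1) - y_i)/h_i = -2, 2, 7/3.
  2·M_0 + 6·M_1 + 1·M_2 = 6(Δ_1 - Δ_0) = 24
  1·M_1 + 8·M_2 + 3·M_3 = 6(Δ_2 - Δ_1) = 2
Natural end conditions: M_0 = M_3 = 0.
Solving the tridiagonal system: M_0 = 0, M_1 = 190/47, M_2 = -12/47, M_3 = 0.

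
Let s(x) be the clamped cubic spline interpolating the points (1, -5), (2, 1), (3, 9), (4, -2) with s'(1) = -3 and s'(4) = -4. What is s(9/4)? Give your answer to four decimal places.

Put m_i = s'' at the i-th knot. Here h = (1, 1, 1) and Δ = (6, 8, -11), so the interior equations h_(i-1)·m_(i-1) + 2(h_(i-1)+h_i)·m_i + h_i·m_(i+1) = 6(Δ_i − Δ_(i-1)) read
  1·m_0 + 4·m_1 + 1·m_2 = 6(Δ_1 - Δ_0) = 12
  1·m_1 + 4·m_2 + 1·m_3 = 6(Δ_2 - Δ_1) = -114
Clamped end conditions give two more equations: 2h_0·m_0 + h_0·m_1 = 6(Δ_0 - s'(1)) = 54 and h_2·m_2 + 2h_2·m_3 = 6(s'(4) - Δ_2) = 42.
Hence m_0 = 70/3, m_1 = 22/3, m_2 = -122/3, m_3 = 124/3.
On [2, 3], s(x) = 1 + 37/3·(x - 2) + 11/3·(x - 2)² - 8·(x - 2)³.
With (x - 2) = 1/4: s(9/4) = 67/16.

4.1875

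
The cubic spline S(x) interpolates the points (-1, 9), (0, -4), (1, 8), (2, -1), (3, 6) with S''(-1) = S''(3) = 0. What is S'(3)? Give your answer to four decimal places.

Let m_i = S''(x_i). Step sizes h_i = 1, 1, 1, 1; slopes of the chords Δ_i = (y_(i+1) - y_i)/h_i = -13, 12, -9, 7.
  1·m_0 + 4·m_1 + 1·m_2 = 6(Δ_1 - Δ_0) = 150
  1·m_1 + 4·m_2 + 1·m_3 = 6(Δ_2 - Δ_1) = -126
  1·m_2 + 4·m_3 + 1·m_4 = 6(Δ_3 - Δ_2) = 96
Natural end conditions: m_0 = m_4 = 0.
Solving: m_0 = 0, m_1 = 1425/28, m_2 = -375/7, m_3 = 1047/28, m_4 = 0.
On [2, 3], S'(x) = b_3 + 2c_3·(x - 2) + 3d_3·(x - 2)² with b_3 = Δ_3 - h_3(2m_3 + m_4)/6 = -153/28, c_3 = m_3/2 = 1047/56, d_3 = (m_4 - m_3)/(6h_3) = -349/56. So S'(3) = 741/56.

13.2321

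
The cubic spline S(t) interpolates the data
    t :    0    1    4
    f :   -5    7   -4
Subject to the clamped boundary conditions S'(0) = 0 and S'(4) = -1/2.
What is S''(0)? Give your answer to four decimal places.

47.6250

Write M_i for S''(x_i). With h_i = 1, 3 and divided differences Δ_i = 12, -11/3, the continuity of S' gives the tridiagonal system
  1·M_0 + 8·M_1 + 3·M_2 = 6(Δ_1 - Δ_0) = -94
Clamped end conditions give two more equations: 2h_0·M_0 + h_0·M_1 = 6(Δ_0 - S'(0)) = 72 and h_1·M_1 + 2h_1·M_2 = 6(S'(4) - Δ_1) = 19.
Solving: M_0 = 381/8, M_1 = -93/4, M_2 = 355/24.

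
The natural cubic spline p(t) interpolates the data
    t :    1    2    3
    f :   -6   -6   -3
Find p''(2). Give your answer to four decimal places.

4.5000

Write σ_i for p''(x_i). With h_i = 1, 1 and divided differences Δ_i = 0, 3, the continuity of p' gives the tridiagonal system
  1·σ_0 + 4·σ_1 + 1·σ_2 = 6(Δ_1 - Δ_0) = 18
Natural end conditions: σ_0 = σ_2 = 0.
Forward elimination and back-substitution give σ_0 = 0, σ_1 = 9/2, σ_2 = 0.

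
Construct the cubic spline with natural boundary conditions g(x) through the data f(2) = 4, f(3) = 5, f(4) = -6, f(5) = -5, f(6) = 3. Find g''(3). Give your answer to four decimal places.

-23.6786

Let σ_i = g''(x_i). Step sizes h_i = 1, 1, 1, 1; slopes of the chords Δ_i = (y_(i+1) - y_i)/h_i = 1, -11, 1, 8.
  1·σ_0 + 4·σ_1 + 1·σ_2 = 6(Δ_1 - Δ_0) = -72
  1·σ_1 + 4·σ_2 + 1·σ_3 = 6(Δ_2 - Δ_1) = 72
  1·σ_2 + 4·σ_3 + 1·σ_4 = 6(Δ_3 - Δ_2) = 42
Natural end conditions: σ_0 = σ_4 = 0.
Solving: σ_0 = 0, σ_1 = -663/28, σ_2 = 159/7, σ_3 = 135/28, σ_4 = 0.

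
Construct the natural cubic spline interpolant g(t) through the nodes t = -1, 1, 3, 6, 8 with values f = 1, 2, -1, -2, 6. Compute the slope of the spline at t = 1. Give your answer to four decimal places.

-0.5426

With σ_i denoting the second derivative at x_i, h_i = 2, 2, 3, 2, and Δ_i = (y_(i+1) − y_i)/h_i = 1/2, -3/2, -1/3, 4:
  2·σ_0 + 8·σ_1 + 2·σ_2 = 6(Δ_1 - Δ_0) = -12
  2·σ_1 + 10·σ_2 + 3·σ_3 = 6(Δ_2 - Δ_1) = 7
  3·σ_2 + 10·σ_3 + 2·σ_4 = 6(Δ_3 - Δ_2) = 26
Natural end conditions: σ_0 = σ_4 = 0.
Forward elimination and back-substitution give σ_0 = 0, σ_1 = -269/172, σ_2 = 11/43, σ_3 = 217/86, σ_4 = 0.
On [1, 3], g'(t) = b_1 + 2c_1·(t - 1) + 3d_1·(t - 1)² with b_1 = Δ_1 - h_1(2σ_1 + σ_2)/6 = -70/129, c_1 = σ_1/2 = -269/344, d_1 = (σ_2 - σ_1)/(6h_1) = 313/2064. So g'(1) = -70/129.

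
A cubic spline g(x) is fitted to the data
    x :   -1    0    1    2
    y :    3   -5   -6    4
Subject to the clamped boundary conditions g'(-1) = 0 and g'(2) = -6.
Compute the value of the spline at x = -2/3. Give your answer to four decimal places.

Put M_i = g'' at the i-th knot. Here h = (1, 1, 1) and Δ = (-8, -1, 10), so the interior equations h_(i-1)·M_(i-1) + 2(h_(i-1)+h_i)·M_i + h_i·M_(i+1) = 6(Δ_i − Δ_(i-1)) read
  1·M_0 + 4·M_1 + 1·M_2 = 6(Δ_1 - Δ_0) = 42
  1·M_1 + 4·M_2 + 1·M_3 = 6(Δ_2 - Δ_1) = 66
Clamped end conditions give two more equations: 2h_0·M_0 + h_0·M_1 = 6(Δ_0 - g'(-1)) = -48 and h_2·M_2 + 2h_2·M_3 = 6(g'(2) - Δ_2) = -96.
Solving: M_0 = -146/5, M_1 = 52/5, M_2 = 148/5, M_3 = -314/5.
On [-1, 0], g(x) = 3 + 0·(x + 1) - 73/5·(x + 1)² + 33/5·(x + 1)³.
With (x + 1) = 1/3: g(-2/3) = 73/45.

1.6222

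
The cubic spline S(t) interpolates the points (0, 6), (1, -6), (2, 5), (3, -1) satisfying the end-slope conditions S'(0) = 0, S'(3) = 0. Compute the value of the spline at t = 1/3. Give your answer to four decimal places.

3.0222

With M_i denoting the second derivative at x_i, h_i = 1, 1, 1, and Δ_i = (y_(i+1) − y_i)/h_i = -12, 11, -6:
  1·M_0 + 4·M_1 + 1·M_2 = 6(Δ_1 - Δ_0) = 138
  1·M_1 + 4·M_2 + 1·M_3 = 6(Δ_2 - Δ_1) = -102
Clamped end conditions give two more equations: 2h_0·M_0 + h_0·M_1 = 6(Δ_0 - S'(0)) = -72 and h_2·M_2 + 2h_2·M_3 = 6(S'(3) - Δ_2) = 36.
Solving the tridiagonal system: M_0 = -342/5, M_1 = 324/5, M_2 = -264/5, M_3 = 222/5.
On [0, 1], S(t) = 6 + 0·t - 171/5·t² + 111/5·t³.
With t = 1/3: S(1/3) = 136/45.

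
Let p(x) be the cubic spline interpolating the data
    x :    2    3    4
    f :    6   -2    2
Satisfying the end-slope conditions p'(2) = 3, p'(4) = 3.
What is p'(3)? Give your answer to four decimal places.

-4.5000

Put M_i = p'' at the i-th knot. Here h = (1, 1) and Δ = (-8, 4), so the interior equations h_(i-1)·M_(i-1) + 2(h_(i-1)+h_i)·M_i + h_i·M_(i+1) = 6(Δ_i − Δ_(i-1)) read
  1·M_0 + 4·M_1 + 1·M_2 = 6(Δ_1 - Δ_0) = 72
Clamped end conditions give two more equations: 2h_0·M_0 + h_0·M_1 = 6(Δ_0 - p'(2)) = -66 and h_1·M_1 + 2h_1·M_2 = 6(p'(4) - Δ_1) = -6.
Solving the tridiagonal system: M_0 = -51, M_1 = 36, M_2 = -21.
On [3, 4], p'(x) = b_1 + 2c_1·(x - 3) + 3d_1·(x - 3)² with b_1 = Δ_1 - h_1(2M_1 + M_2)/6 = -9/2, c_1 = M_1/2 = 18, d_1 = (M_2 - M_1)/(6h_1) = -19/2. So p'(3) = -9/2.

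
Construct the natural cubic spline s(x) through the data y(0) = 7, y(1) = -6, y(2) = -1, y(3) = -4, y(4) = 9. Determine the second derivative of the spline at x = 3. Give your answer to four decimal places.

Put M_i = s'' at the i-th knot. Here h = (1, 1, 1, 1) and Δ = (-13, 5, -3, 13), so the interior equations h_(i-1)·M_(i-1) + 2(h_(i-1)+h_i)·M_i + h_i·M_(i+1) = 6(Δ_i − Δ_(i-1)) read
  1·M_0 + 4·M_1 + 1·M_2 = 6(Δ_1 - Δ_0) = 108
  1·M_1 + 4·M_2 + 1·M_3 = 6(Δ_2 - Δ_1) = -48
  1·M_2 + 4·M_3 + 1·M_4 = 6(Δ_3 - Δ_2) = 96
Natural end conditions: M_0 = M_4 = 0.
Solving the tridiagonal system: M_0 = 0, M_1 = 477/14, M_2 = -198/7, M_3 = 435/14, M_4 = 0.

31.0714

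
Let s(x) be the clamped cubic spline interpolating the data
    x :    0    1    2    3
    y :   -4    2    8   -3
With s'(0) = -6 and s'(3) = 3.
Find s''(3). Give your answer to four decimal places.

62.8000

Let M_i = s''(x_i). Step sizes h_i = 1, 1, 1; slopes of the chords Δ_i = (y_(i+1) - y_i)/h_i = 6, 6, -11.
  1·M_0 + 4·M_1 + 1·M_2 = 6(Δ_1 - Δ_0) = 0
  1·M_1 + 4·M_2 + 1·M_3 = 6(Δ_2 - Δ_1) = -102
Clamped end conditions give two more equations: 2h_0·M_0 + h_0·M_1 = 6(Δ_0 - s'(0)) = 72 and h_2·M_2 + 2h_2·M_3 = 6(s'(3) - Δ_2) = 84.
Forward elimination and back-substitution give M_0 = 176/5, M_1 = 8/5, M_2 = -208/5, M_3 = 314/5.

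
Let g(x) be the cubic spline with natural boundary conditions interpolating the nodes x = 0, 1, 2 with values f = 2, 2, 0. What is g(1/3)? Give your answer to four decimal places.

2.1481

Let M_i = g''(x_i). Step sizes h_i = 1, 1; slopes of the chords Δ_i = (y_(i+1) - y_i)/h_i = 0, -2.
  1·M_0 + 4·M_1 + 1·M_2 = 6(Δ_1 - Δ_0) = -12
Natural end conditions: M_0 = M_2 = 0.
Hence M_0 = 0, M_1 = -3, M_2 = 0.
On [0, 1], g(x) = 2 + 1/2·x + 0·x² - 1/2·x³.
With x = 1/3: g(1/3) = 58/27.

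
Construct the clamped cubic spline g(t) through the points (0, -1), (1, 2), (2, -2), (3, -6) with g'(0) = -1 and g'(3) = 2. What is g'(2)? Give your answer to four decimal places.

-6.8000

With M_i denoting the second derivative at x_i, h_i = 1, 1, 1, and Δ_i = (y_(i+1) − y_i)/h_i = 3, -4, -4:
  1·M_0 + 4·M_1 + 1·M_2 = 6(Δ_1 - Δ_0) = -42
  1·M_1 + 4·M_2 + 1·M_3 = 6(Δ_2 - Δ_1) = 0
Clamped end conditions give two more equations: 2h_0·M_0 + h_0·M_1 = 6(Δ_0 - g'(0)) = 24 and h_2·M_2 + 2h_2·M_3 = 6(g'(3) - Δ_2) = 36.
Forward elimination and back-substitution give M_0 = 98/5, M_1 = -76/5, M_2 = -4/5, M_3 = 92/5.
On [2, 3], g'(t) = b_2 + 2c_2·(t - 2) + 3d_2·(t - 2)² with b_2 = Δ_2 - h_2(2M_2 + M_3)/6 = -34/5, c_2 = M_2/2 = -2/5, d_2 = (M_3 - M_2)/(6h_2) = 16/5. So g'(2) = -34/5.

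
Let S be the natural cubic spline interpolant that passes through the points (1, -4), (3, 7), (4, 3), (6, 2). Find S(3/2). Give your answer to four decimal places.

Put M_i = S'' at the i-th knot. Here h = (2, 1, 2) and Δ = (11/2, -4, -1/2), so the interior equations h_(i-1)·M_(i-1) + 2(h_(i-1)+h_i)·M_i + h_i·M_(i+1) = 6(Δ_i − Δ_(i-1)) read
  2·M_0 + 6·M_1 + 1·M_2 = 6(Δ_1 - Δ_0) = -57
  1·M_1 + 6·M_2 + 2·M_3 = 6(Δ_2 - Δ_1) = 21
Natural end conditions: M_0 = M_3 = 0.
Solving the tridiagonal system: M_0 = 0, M_1 = -363/35, M_2 = 183/35, M_3 = 0.
On [1, 3], S(x) = -4 + 627/70·(x - 1) + 0·(x - 1)² - 121/140·(x - 1)³.
With (x - 1) = 1/2: S(3/2) = 83/224.

0.3705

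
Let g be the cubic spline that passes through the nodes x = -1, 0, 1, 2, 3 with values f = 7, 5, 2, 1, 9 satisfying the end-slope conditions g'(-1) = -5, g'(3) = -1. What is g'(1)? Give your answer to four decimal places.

-4.2857

Write M_i for g''(x_i). With h_i = 1, 1, 1, 1 and divided differences Δ_i = -2, -3, -1, 8, the continuity of g' gives the tridiagonal system
  1·M_0 + 4·M_1 + 1·M_2 = 6(Δ_1 - Δ_0) = -6
  1·M_1 + 4·M_2 + 1·M_3 = 6(Δ_2 - Δ_1) = 12
  1·M_2 + 4·M_3 + 1·M_4 = 6(Δ_3 - Δ_2) = 54
Clamped end conditions give two more equations: 2h_0·M_0 + h_0·M_1 = 6(Δ_0 - g'(-1)) = 18 and h_3·M_3 + 2h_3·M_4 = 6(g'(3) - Δ_3) = -54.
Hence M_0 = 76/7, M_1 = -26/7, M_2 = -2, M_3 = 166/7, M_4 = -272/7.
On [1, 2], g'(x) = b_2 + 2c_2·(x - 1) + 3d_2·(x - 1)² with b_2 = Δ_2 - h_2(2M_2 + M_3)/6 = -30/7, c_2 = M_2/2 = -1, d_2 = (M_3 - M_2)/(6h_2) = 30/7. So g'(1) = -30/7.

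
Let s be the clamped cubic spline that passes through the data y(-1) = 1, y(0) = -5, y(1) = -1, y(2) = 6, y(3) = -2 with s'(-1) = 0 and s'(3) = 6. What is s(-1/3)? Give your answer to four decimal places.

-2.8333

Put σ_i = s'' at the i-th knot. Here h = (1, 1, 1, 1) and Δ = (-6, 4, 7, -8), so the interior equations h_(i-1)·σ_(i-1) + 2(h_(i-1)+h_i)·σ_i + h_i·σ_(i+1) = 6(Δ_i − Δ_(i-1)) read
  1·σ_0 + 4·σ_1 + 1·σ_2 = 6(Δ_1 - Δ_0) = 60
  1·σ_1 + 4·σ_2 + 1·σ_3 = 6(Δ_2 - Δ_1) = 18
  1·σ_2 + 4·σ_3 + 1·σ_4 = 6(Δ_3 - Δ_2) = -90
Clamped end conditions give two more equations: 2h_0·σ_0 + h_0·σ_1 = 6(Δ_0 - s'(-1)) = -36 and h_3·σ_3 + 2h_3·σ_4 = 6(s'(3) - Δ_3) = 84.
Hence σ_0 = -111/4, σ_1 = 39/2, σ_2 = 39/4, σ_3 = -81/2, σ_4 = 249/4.
On [-1, 0], s(x) = 1 + 0·(x + 1) - 111/8·(x + 1)² + 63/8·(x + 1)³.
With (x + 1) = 2/3: s(-1/3) = -17/6.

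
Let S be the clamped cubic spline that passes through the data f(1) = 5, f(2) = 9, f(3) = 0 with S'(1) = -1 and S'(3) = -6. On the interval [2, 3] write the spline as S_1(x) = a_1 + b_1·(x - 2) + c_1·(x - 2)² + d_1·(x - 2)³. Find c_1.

Put M_i = S'' at the i-th knot. Here h = (1, 1) and Δ = (4, -9), so the interior equations h_(i-1)·M_(i-1) + 2(h_(i-1)+h_i)·M_i + h_i·M_(i+1) = 6(Δ_i − Δ_(i-1)) read
  1·M_0 + 4·M_1 + 1·M_2 = 6(Δ_1 - Δ_0) = -78
Clamped end conditions give two more equations: 2h_0·M_0 + h_0·M_1 = 6(Δ_0 - S'(1)) = 30 and h_1·M_1 + 2h_1·M_2 = 6(S'(3) - Δ_1) = 18.
Hence M_0 = 32, M_1 = -34, M_2 = 26.
On [2, 3], with S_1(x) = a_1 + b_1·(x - 2) + c_1·(x - 2)² + d_1·(x - 2)³: c_1 = M_1/2 = -17, d_1 = (M_2 - M_1)/(6h_1) = 10, b_1 = Δ_1 - h_1(2M_1 + M_2)/6 = -2.

-17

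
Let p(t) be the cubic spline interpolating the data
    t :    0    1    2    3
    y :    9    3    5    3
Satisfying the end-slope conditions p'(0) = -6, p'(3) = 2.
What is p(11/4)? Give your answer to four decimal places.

With σ_i denoting the second derivative at x_i, h_i = 1, 1, 1, and Δ_i = (y_(i+1) − y_i)/h_i = -6, 2, -2:
  1·σ_0 + 4·σ_1 + 1·σ_2 = 6(Δ_1 - Δ_0) = 48
  1·σ_1 + 4·σ_2 + 1·σ_3 = 6(Δ_2 - Δ_1) = -24
Clamped end conditions give two more equations: 2h_0·σ_0 + h_0·σ_1 = 6(Δ_0 - p'(0)) = 0 and h_2·σ_2 + 2h_2·σ_3 = 6(p'(3) - Δ_2) = 24.
Forward elimination and back-substitution give σ_0 = -136/15, σ_1 = 272/15, σ_2 = -232/15, σ_3 = 296/15.
On [2, 3], p(t) = 5 - 2/15·(t - 2) - 116/15·(t - 2)² + 88/15·(t - 2)³.
With (t - 2) = 3/4: p(11/4) = 121/40.

3.0250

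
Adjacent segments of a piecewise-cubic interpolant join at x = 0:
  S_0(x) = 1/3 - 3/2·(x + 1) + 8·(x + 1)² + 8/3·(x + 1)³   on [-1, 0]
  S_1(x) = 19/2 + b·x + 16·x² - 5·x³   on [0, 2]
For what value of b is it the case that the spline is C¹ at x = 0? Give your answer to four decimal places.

22.5000

S_0'(x) = -3/2 + 16·(x + 1) + 8·(x + 1)², so S_0'(0) = 45/2. On the right, S_1'(0) = b, so b = 45/2.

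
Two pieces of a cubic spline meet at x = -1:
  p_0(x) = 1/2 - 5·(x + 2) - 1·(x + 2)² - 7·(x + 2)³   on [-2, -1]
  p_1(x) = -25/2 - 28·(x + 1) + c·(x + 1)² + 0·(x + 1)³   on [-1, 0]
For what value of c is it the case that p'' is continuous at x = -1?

-22

p_0''(x) = -2 - 42·(x + 2), so p_0''(-1) = -44. On the right, p_1''(-1) = 2c, so c = -22.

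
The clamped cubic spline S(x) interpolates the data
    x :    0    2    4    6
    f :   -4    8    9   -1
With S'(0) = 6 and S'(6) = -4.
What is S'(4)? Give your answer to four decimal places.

Write M_i for S''(x_i). With h_i = 2, 2, 2 and divided differences Δ_i = 6, 1/2, -5, the continuity of S' gives the tridiagonal system
  2·M_0 + 8·M_1 + 2·M_2 = 6(Δ_1 - Δ_0) = -33
  2·M_1 + 8·M_2 + 2·M_3 = 6(Δ_2 - Δ_1) = -33
Clamped end conditions give two more equations: 2h_0·M_0 + h_0·M_1 = 6(Δ_0 - S'(0)) = 0 and h_2·M_2 + 2h_2·M_3 = 6(S'(6) - Δ_2) = 6.
Solving the tridiagonal system: M_0 = 53/30, M_1 = -53/15, M_2 = -62/15, M_3 = 107/30.
On [4, 6], S'(x) = b_2 + 2c_2·(x - 4) + 3d_2·(x - 4)² with b_2 = Δ_2 - h_2(2M_2 + M_3)/6 = -103/30, c_2 = M_2/2 = -31/15, d_2 = (M_3 - M_2)/(6h_2) = 77/120. So S'(4) = -103/30.

-3.4333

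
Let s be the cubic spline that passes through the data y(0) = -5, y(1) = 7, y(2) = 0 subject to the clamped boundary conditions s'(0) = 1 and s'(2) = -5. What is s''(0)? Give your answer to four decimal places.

58.5000

Write M_i for s''(x_i). With h_i = 1, 1 and divided differences Δ_i = 12, -7, the continuity of s' gives the tridiagonal system
  1·M_0 + 4·M_1 + 1·M_2 = 6(Δ_1 - Δ_0) = -114
Clamped end conditions give two more equations: 2h_0·M_0 + h_0·M_1 = 6(Δ_0 - s'(0)) = 66 and h_1·M_1 + 2h_1·M_2 = 6(s'(2) - Δ_1) = 12.
Hence M_0 = 117/2, M_1 = -51, M_2 = 63/2.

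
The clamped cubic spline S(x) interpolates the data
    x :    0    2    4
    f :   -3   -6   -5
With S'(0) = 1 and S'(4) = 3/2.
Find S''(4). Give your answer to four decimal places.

0.1250

Put σ_i = S'' at the i-th knot. Here h = (2, 2) and Δ = (-3/2, 1/2), so the interior equations h_(i-1)·σ_(i-1) + 2(h_(i-1)+h_i)·σ_i + h_i·σ_(i+1) = 6(Δ_i − Δ_(i-1)) read
  2·σ_0 + 8·σ_1 + 2·σ_2 = 6(Δ_1 - Δ_0) = 12
Clamped end conditions give two more equations: 2h_0·σ_0 + h_0·σ_1 = 6(Δ_0 - S'(0)) = -15 and h_1·σ_1 + 2h_1·σ_2 = 6(S'(4) - Δ_1) = 6.
Forward elimination and back-substitution give σ_0 = -41/8, σ_1 = 11/4, σ_2 = 1/8.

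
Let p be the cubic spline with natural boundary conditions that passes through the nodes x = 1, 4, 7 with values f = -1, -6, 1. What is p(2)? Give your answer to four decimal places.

Write M_i for p''(x_i). With h_i = 3, 3 and divided differences Δ_i = -5/3, 7/3, the continuity of p' gives the tridiagonal system
  3·M_0 + 12·M_1 + 3·M_2 = 6(Δ_1 - Δ_0) = 24
Natural end conditions: M_0 = M_2 = 0.
Hence M_0 = 0, M_1 = 2, M_2 = 0.
On [1, 4], p(x) = -1 - 8/3·(x - 1) + 0·(x - 1)² + 1/9·(x - 1)³.
With (x - 1) = 1: p(2) = -32/9.

-3.5556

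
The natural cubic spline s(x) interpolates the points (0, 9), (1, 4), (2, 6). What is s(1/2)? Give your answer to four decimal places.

Write σ_i for s''(x_i). With h_i = 1, 1 and divided differences Δ_i = -5, 2, the continuity of s' gives the tridiagonal system
  1·σ_0 + 4·σ_1 + 1·σ_2 = 6(Δ_1 - Δ_0) = 42
Natural end conditions: σ_0 = σ_2 = 0.
Forward elimination and back-substitution give σ_0 = 0, σ_1 = 21/2, σ_2 = 0.
On [0, 1], s(x) = 9 - 27/4·x + 0·x² + 7/4·x³.
With x = 1/2: s(1/2) = 187/32.

5.8438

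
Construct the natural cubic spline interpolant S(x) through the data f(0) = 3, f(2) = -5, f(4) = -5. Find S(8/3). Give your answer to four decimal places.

-5.7407

Let σ_i = S''(x_i). Step sizes h_i = 2, 2; slopes of the chords Δ_i = (y_(i+1) - y_i)/h_i = -4, 0.
  2·σ_0 + 8·σ_1 + 2·σ_2 = 6(Δ_1 - Δ_0) = 24
Natural end conditions: σ_0 = σ_2 = 0.
Solving the tridiagonal system: σ_0 = 0, σ_1 = 3, σ_2 = 0.
On [2, 4], S(x) = -5 - 2·(x - 2) + 3/2·(x - 2)² - 1/4·(x - 2)³.
With (x - 2) = 2/3: S(8/3) = -155/27.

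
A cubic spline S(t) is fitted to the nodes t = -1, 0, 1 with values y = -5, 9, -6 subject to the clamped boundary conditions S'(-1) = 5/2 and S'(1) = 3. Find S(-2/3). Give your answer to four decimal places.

-0.8426

Put m_i = S'' at the i-th knot. Here h = (1, 1) and Δ = (14, -15), so the interior equations h_(i-1)·m_(i-1) + 2(h_(i-1)+h_i)·m_i + h_i·m_(i+1) = 6(Δ_i − Δ_(i-1)) read
  1·m_0 + 4·m_1 + 1·m_2 = 6(Δ_1 - Δ_0) = -174
Clamped end conditions give two more equations: 2h_0·m_0 + h_0·m_1 = 6(Δ_0 - S'(-1)) = 69 and h_1·m_1 + 2h_1·m_2 = 6(S'(1) - Δ_1) = 108.
Forward elimination and back-substitution give m_0 = 313/4, m_1 = -175/2, m_2 = 391/4.
On [-1, 0], S(t) = -5 + 5/2·(t + 1) + 313/8·(t + 1)² - 221/8·(t + 1)³.
With (t + 1) = 1/3: S(-2/3) = -91/108.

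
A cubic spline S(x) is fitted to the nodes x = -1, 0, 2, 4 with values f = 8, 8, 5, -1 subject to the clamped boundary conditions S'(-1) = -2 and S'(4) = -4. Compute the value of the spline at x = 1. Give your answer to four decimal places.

7.1957

Let m_i = S''(x_i). Step sizes h_i = 1, 2, 2; slopes of the chords Δ_i = (y_(i+1) - y_i)/h_i = 0, -3/2, -3.
  1·m_0 + 6·m_1 + 2·m_2 = 6(Δ_1 - Δ_0) = -9
  2·m_1 + 8·m_2 + 2·m_3 = 6(Δ_2 - Δ_1) = -9
Clamped end conditions give two more equations: 2h_0·m_0 + h_0·m_1 = 6(Δ_0 - S'(-1)) = 12 and h_2·m_2 + 2h_2·m_3 = 6(S'(4) - Δ_2) = -6.
Forward elimination and back-substitution give m_0 = 169/23, m_1 = -62/23, m_2 = -2/23, m_3 = -67/46.
On [0, 2], S(x) = 8 + 15/46·x - 31/23·x² + 5/23·x³.
With x = 1: S(1) = 331/46.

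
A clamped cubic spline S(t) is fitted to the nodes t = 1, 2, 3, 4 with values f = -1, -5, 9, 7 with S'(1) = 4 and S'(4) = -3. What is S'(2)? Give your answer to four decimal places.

4.3333

Put M_i = S'' at the i-th knot. Here h = (1, 1, 1) and Δ = (-4, 14, -2), so the interior equations h_(i-1)·M_(i-1) + 2(h_(i-1)+h_i)·M_i + h_i·M_(i+1) = 6(Δ_i − Δ_(i-1)) read
  1·M_0 + 4·M_1 + 1·M_2 = 6(Δ_1 - Δ_0) = 108
  1·M_1 + 4·M_2 + 1·M_3 = 6(Δ_2 - Δ_1) = -96
Clamped end conditions give two more equations: 2h_0·M_0 + h_0·M_1 = 6(Δ_0 - S'(1)) = -48 and h_2·M_2 + 2h_2·M_3 = 6(S'(4) - Δ_2) = -6.
Solving the tridiagonal system: M_0 = -146/3, M_1 = 148/3, M_2 = -122/3, M_3 = 52/3.
On [2, 3], S'(t) = b_1 + 2c_1·(t - 2) + 3d_1·(t - 2)² with b_1 = Δ_1 - h_1(2M_1 + M_2)/6 = 13/3, c_1 = M_1/2 = 74/3, d_1 = (M_2 - M_1)/(6h_1) = -15. So S'(2) = 13/3.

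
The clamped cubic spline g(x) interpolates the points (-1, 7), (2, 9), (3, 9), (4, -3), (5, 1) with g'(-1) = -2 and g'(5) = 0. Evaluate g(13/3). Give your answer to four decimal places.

Write m_i for g''(x_i). With h_i = 3, 1, 1, 1 and divided differences Δ_i = 2/3, 0, -12, 4, the continuity of g' gives the tridiagonal system
  3·m_0 + 8·m_1 + 1·m_2 = 6(Δ_1 - Δ_0) = -4
  1·m_1 + 4·m_2 + 1·m_3 = 6(Δ_2 - Δ_1) = -72
  1·m_2 + 4·m_3 + 1·m_4 = 6(Δ_3 - Δ_2) = 96
Clamped end conditions give two more equations: 2h_0·m_0 + h_0·m_1 = 6(Δ_0 - g'(-1)) = 16 and h_3·m_3 + 2h_3·m_4 = 6(g'(5) - Δ_3) = -24.
Solving: m_0 = 38/27, m_1 = 68/27, m_2 = -766/27, m_3 = 1052/27, m_4 = -850/27.
On [4, 5], g(x) = -3 - 101/27·(x - 4) + 526/27·(x - 4)² - 317/27·(x - 4)³.
With (x - 4) = 1/3: g(13/3) = -1835/729.

-2.5171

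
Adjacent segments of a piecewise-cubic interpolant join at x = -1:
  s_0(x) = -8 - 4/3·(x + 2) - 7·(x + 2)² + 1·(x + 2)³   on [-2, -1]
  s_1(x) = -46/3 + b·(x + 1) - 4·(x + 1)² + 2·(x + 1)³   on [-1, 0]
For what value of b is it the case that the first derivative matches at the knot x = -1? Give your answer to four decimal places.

-12.3333

s_0'(x) = -4/3 - 14·(x + 2) + 3·(x + 2)², so s_0'(-1) = -37/3. On the right, s_1'(-1) = b, so b = -37/3.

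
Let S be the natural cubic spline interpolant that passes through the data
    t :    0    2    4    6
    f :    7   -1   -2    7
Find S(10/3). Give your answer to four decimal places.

-2.8370

Write σ_i for S''(x_i). With h_i = 2, 2, 2 and divided differences Δ_i = -4, -1/2, 9/2, the continuity of S' gives the tridiagonal system
  2·σ_0 + 8·σ_1 + 2·σ_2 = 6(Δ_1 - Δ_0) = 21
  2·σ_1 + 8·σ_2 + 2·σ_3 = 6(Δ_2 - Δ_1) = 30
Natural end conditions: σ_0 = σ_3 = 0.
Solving: σ_0 = 0, σ_1 = 9/5, σ_2 = 33/10, σ_3 = 0.
On [2, 4], S(t) = -1 - 14/5·(t - 2) + 9/10·(t - 2)² + 1/8·(t - 2)³.
With (t - 2) = 4/3: S(10/3) = -383/135.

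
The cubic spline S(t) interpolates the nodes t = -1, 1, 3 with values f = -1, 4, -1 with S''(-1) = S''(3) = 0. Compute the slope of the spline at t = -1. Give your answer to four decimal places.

Put M_i = S'' at the i-th knot. Here h = (2, 2) and Δ = (5/2, -5/2), so the interior equations h_(i-1)·M_(i-1) + 2(h_(i-1)+h_i)·M_i + h_i·M_(i+1) = 6(Δ_i − Δ_(i-1)) read
  2·M_0 + 8·M_1 + 2·M_2 = 6(Δ_1 - Δ_0) = -30
Natural end conditions: M_0 = M_2 = 0.
Forward elimination and back-substitution give M_0 = 0, M_1 = -15/4, M_2 = 0.
On [-1, 1], S'(t) = b_0 + 2c_0·(t + 1) + 3d_0·(t + 1)² with b_0 = Δ_0 - h_0(2M_0 + M_1)/6 = 15/4, c_0 = M_0/2 = 0, d_0 = (M_1 - M_0)/(6h_0) = -5/16. So S'(-1) = 15/4.

3.7500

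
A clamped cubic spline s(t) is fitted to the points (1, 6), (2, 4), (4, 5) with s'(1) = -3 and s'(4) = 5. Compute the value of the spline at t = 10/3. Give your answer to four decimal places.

Put M_i = s'' at the i-th knot. Here h = (1, 2) and Δ = (-2, 1/2), so the interior equations h_(i-1)·M_(i-1) + 2(h_(i-1)+h_i)·M_i + h_i·M_(i+1) = 6(Δ_i − Δ_(i-1)) read
  1·M_0 + 6·M_1 + 2·M_2 = 6(Δ_1 - Δ_0) = 15
Clamped end conditions give two more equations: 2h_0·M_0 + h_0·M_1 = 6(Δ_0 - s'(1)) = 6 and h_1·M_1 + 2h_1·M_2 = 6(s'(4) - Δ_1) = 27.
Solving the tridiagonal system: M_0 = 19/6, M_1 = -1/3, M_2 = 83/12.
On [2, 4], s(t) = 4 - 19/12·(t - 2) - 1/6·(t - 2)² + 29/48·(t - 2)³.
With (t - 2) = 4/3: s(10/3) = 245/81.

3.0247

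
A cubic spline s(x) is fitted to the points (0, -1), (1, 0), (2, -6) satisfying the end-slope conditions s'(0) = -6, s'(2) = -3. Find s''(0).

Write m_i for s''(x_i). With h_i = 1, 1 and divided differences Δ_i = 1, -6, the continuity of s' gives the tridiagonal system
  1·m_0 + 4·m_1 + 1·m_2 = 6(Δ_1 - Δ_0) = -42
Clamped end conditions give two more equations: 2h_0·m_0 + h_0·m_1 = 6(Δ_0 - s'(0)) = 42 and h_1·m_1 + 2h_1·m_2 = 6(s'(2) - Δ_1) = 18.
Hence m_0 = 33, m_1 = -24, m_2 = 21.

33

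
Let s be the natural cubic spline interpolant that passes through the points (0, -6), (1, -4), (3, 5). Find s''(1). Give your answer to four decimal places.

2.5000

Write M_i for s''(x_i). With h_i = 1, 2 and divided differences Δ_i = 2, 9/2, the continuity of s' gives the tridiagonal system
  1·M_0 + 6·M_1 + 2·M_2 = 6(Δ_1 - Δ_0) = 15
Natural end conditions: M_0 = M_2 = 0.
Solving the tridiagonal system: M_0 = 0, M_1 = 5/2, M_2 = 0.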